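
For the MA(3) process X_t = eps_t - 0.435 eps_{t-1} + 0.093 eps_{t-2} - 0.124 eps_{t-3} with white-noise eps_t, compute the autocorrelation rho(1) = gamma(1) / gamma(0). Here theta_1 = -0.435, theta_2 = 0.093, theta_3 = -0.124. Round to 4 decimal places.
\rho(1) = -0.4014

For an MA(q) process with theta_0 = 1, the autocovariance is
  gamma(k) = sigma^2 * sum_{i=0..q-k} theta_i * theta_{i+k},
and rho(k) = gamma(k) / gamma(0). Sigma^2 cancels.
  numerator   = (1)*(-0.435) + (-0.435)*(0.093) + (0.093)*(-0.124) = -0.486987.
  denominator = (1)^2 + (-0.435)^2 + (0.093)^2 + (-0.124)^2 = 1.21325.
  rho(1) = -0.486987 / 1.21325 = -0.4014.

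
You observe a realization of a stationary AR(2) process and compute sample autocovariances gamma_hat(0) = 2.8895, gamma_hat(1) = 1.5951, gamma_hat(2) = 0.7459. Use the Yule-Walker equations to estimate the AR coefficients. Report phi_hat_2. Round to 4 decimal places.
\hat\phi_{2} = -0.0670

The Yule-Walker equations for an AR(p) process read, in matrix form,
  Gamma_p phi = r_p,   with   (Gamma_p)_{ij} = gamma(|i - j|),
                       (r_p)_i = gamma(i),   i,j = 1..p.
Substitute the sample gammas (Toeplitz matrix and right-hand side of size 2):
  Gamma_p = [[2.8895, 1.5951], [1.5951, 2.8895]]
  r_p     = [1.5951, 0.7459]
Written out:
  2.8895 phi_1 + 1.5951 phi_2 = 1.5951
  1.5951 phi_1 + 2.8895 phi_2 = 0.7459
Solve by Cramer's rule:
  det = gamma(0)^2 - gamma(1)^2 = (2.8895)^2 - (1.5951)^2 = 8.34921025 - 2.54434401 = 5.80486624
  phi_hat_1 = [gamma(1) gamma(0) - gamma(1) gamma(2)] / det = [(1.5951)(2.8895) - (1.5951)(0.7459)] / 5.80486624 = 3.41925636 / 5.80486624 = 0.589
  phi_hat_2 = [gamma(0) gamma(2) - gamma(1)^2] / det = [(2.8895)(0.7459) - (1.5951)^2] / 5.80486624 = -0.38906596 / 5.80486624 = -0.067
So phi_hat = [0.5890, -0.0670].
Therefore phi_hat_2 = -0.0670.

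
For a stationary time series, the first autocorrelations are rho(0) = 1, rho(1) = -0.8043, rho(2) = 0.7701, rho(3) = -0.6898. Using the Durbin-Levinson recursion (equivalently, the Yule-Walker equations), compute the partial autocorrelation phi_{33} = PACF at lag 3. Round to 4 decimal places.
\phi_{33} = -0.0190

The PACF at lag k is phi_{kk}, the last component of the solution
to the Yule-Walker system G_k phi = r_k where
  (G_k)_{ij} = rho(|i - j|), (r_k)_i = rho(i), i,j = 1..k.
Equivalently, Durbin-Levinson gives phi_{kk} iteratively:
  phi_{11} = rho(1)
  phi_{kk} = [rho(k) - sum_{j=1..k-1} phi_{k-1,j} rho(k-j)]
            / [1 - sum_{j=1..k-1} phi_{k-1,j} rho(j)],
  phi_{k,j} = phi_{k-1,j} - phi_{kk} phi_{k-1,k-j},  j = 1..k-1.
Step k = 1:
  phi_11 = rho(1) = -0.8043.
Step k = 2:
  phi_22 = [rho(2) - phi_11 rho(1)] / [1 - phi_11 rho(1)] = [0.7701 - (-0.8043)(-0.8043)] / [1 - (-0.8043)(-0.8043)]
         = 0.12320151 / 0.35310151 = 0.348912.
  Update: phi_21 = phi_11 - phi_22 phi_11 = -0.8043 - (0.348912)(-0.8043) = -0.52367.
Step k = 3:
  phi_33 = [rho(3) - phi_21 rho(2) - phi_22 rho(1)] / [1 - phi_21 rho(1) - phi_22 rho(2)]
    numerator   = -0.6898 - (-0.52367)(0.7701) - (0.348912)(-0.8043) = -0.00589167
    denominator = 1 - (-0.52367)(-0.8043) - (0.348912)(0.7701) = 0.31011497
  phi_33 = -0.00589167 / 0.31011497 = -0.019.
Therefore phi_{33} = -0.0190.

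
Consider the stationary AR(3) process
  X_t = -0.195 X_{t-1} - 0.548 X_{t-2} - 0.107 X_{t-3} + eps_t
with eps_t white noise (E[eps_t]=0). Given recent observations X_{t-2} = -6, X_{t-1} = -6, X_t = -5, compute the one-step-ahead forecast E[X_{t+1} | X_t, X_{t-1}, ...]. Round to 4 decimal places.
E[X_{t+1} \mid \mathcal F_t] = 4.9050

For an AR(p) model X_t = c + sum_i phi_i X_{t-i} + eps_t, the
one-step-ahead conditional mean is
  E[X_{t+1} | X_t, ...] = c + sum_i phi_i X_{t+1-i}.
Substitute known values:
  E[X_{t+1} | ...] = (-0.195) * (-5) + (-0.548) * (-6) + (-0.107) * (-6)
                   = 4.9050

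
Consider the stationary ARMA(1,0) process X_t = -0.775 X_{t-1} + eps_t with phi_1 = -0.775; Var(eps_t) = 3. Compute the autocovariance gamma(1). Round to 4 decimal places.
\gamma(1) = -5.8216

Multiply the model equation by X_{t-k} and take expectations. With theta_0 = psi_0 = 1 and psi_j the MA(infinity) weights, this gives
  gamma(k) - sum_i phi_i gamma(k-i) = c_k,
  c_k = sigma^2 * sum_{j=k..q} theta_j psi_{j-k}   (c_k = 0 for k > q),
using gamma(-m) = gamma(m).
Pure AR (q = 0): c_0 = sigma^2 = 3, c_k = 0 for k >= 1.
Equations for k = 0 and k = 1 (AR order 1):
  gamma(0) = phi_1 gamma(1) + c_0
  gamma(1) = phi_1 gamma(0) + c_1
Substituting the second into the first: gamma(0) (1 - phi_1^2) = c_0 + phi_1 c_1, so
  gamma(0) = c_0 / (1 - phi_1^2) = 3 / (1 - (-0.775)^2) = 3 / 0.399375 = 7.511737.
  gamma(1) = phi_1 gamma(0) = (-0.775)(7.511737) = -5.821596.
Therefore gamma(1) = -5.8216 (to 4 decimal places).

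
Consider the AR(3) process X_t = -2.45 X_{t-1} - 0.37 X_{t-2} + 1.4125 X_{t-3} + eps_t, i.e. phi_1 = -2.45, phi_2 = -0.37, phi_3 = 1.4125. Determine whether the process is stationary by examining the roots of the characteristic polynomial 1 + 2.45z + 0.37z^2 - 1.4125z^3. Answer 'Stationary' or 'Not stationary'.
\text{Not stationary}

The AR(p) characteristic polynomial is P(z) = 1 + 2.45z + 0.37z^2 - 1.4125z^3.
Stationarity requires all roots to lie outside the unit circle, i.e. |z| > 1 for every root.
Degree 3: look for a simple real root z0 first, then factor out (1 - z/z0) and solve the remaining quadratic.
Testing z0 = -0.8: P(-0.8) = 1 + (2.45)(-0.8) + (0.37)(-0.8)^2 + (-1.4125)(-0.8)^3
  = 1 + (-1.96) + (0.2368) + (0.7232) = 0.  So z_0 = -0.8 is a root, |z_0| = 0.8.
Divide out the factor (1 + 1.25 z) = (1 - z/z0) (since 1/z0 = -1.25):
  P(z) = (1 + 1.25 z)(1 + (1.2) z + (-1.13) z^2)
  [check: z-coef 1.2 - (-1.25) = 2.45; z^2-coef -1.13 - (-1.25)(1.2) = 0.37; z^3-coef -(-1.25)(-1.13) = -1.4125.]
Remaining roots from the quadratic factor 1 + (1.2) z + (-1.13) z^2:
  Set 1 + (1.2) z + (-1.13) z^2 = 0, i.e. a z^2 + b z + c = 0 with a = -1.13, b = 1.2, c = 1.
  Discriminant D = b^2 - 4ac = (1.2)^2 - 4*(-1.13)*1 = 1.44 - (-4.52) = 5.96.
  D >= 0, so the roots are real: z = (-b +/- sqrt(D)) / (2a) = (-1.2 +/- 2.441311) / (-2.26).
    z_1 = (-1.2 + 2.441311) / (-2.26) = -0.5493,   |z_1| = 0.5493.
    z_2 = (-1.2 - 2.441311) / (-2.26) = 1.6112,   |z_2| = 1.6112.
Moduli of all roots: 0.8000, 0.5493, 1.6112.
All moduli strictly greater than 1? No.
Verdict: Not stationary.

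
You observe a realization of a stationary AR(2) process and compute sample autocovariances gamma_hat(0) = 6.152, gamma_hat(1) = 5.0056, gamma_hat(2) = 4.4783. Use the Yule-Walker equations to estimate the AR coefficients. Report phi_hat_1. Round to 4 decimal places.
\hat\phi_{1} = 0.6550

The Yule-Walker equations for an AR(p) process read, in matrix form,
  Gamma_p phi = r_p,   with   (Gamma_p)_{ij} = gamma(|i - j|),
                       (r_p)_i = gamma(i),   i,j = 1..p.
Substitute the sample gammas (Toeplitz matrix and right-hand side of size 2):
  Gamma_p = [[6.152, 5.0056], [5.0056, 6.152]]
  r_p     = [5.0056, 4.4783]
Written out:
  6.152 phi_1 + 5.0056 phi_2 = 5.0056
  5.0056 phi_1 + 6.152 phi_2 = 4.4783
Solve by Cramer's rule:
  det = gamma(0)^2 - gamma(1)^2 = (6.152)^2 - (5.0056)^2 = 37.847104 - 25.05603136 = 12.79107264
  phi_hat_1 = [gamma(1) gamma(0) - gamma(1) gamma(2)] / det = [(5.0056)(6.152) - (5.0056)(4.4783)] / 12.79107264 = 8.37787272 / 12.79107264 = 0.655
  phi_hat_2 = [gamma(0) gamma(2) - gamma(1)^2] / det = [(6.152)(4.4783) - (5.0056)^2] / 12.79107264 = 2.49447024 / 12.79107264 = 0.195
So phi_hat = [0.6550, 0.1950].
Therefore phi_hat_1 = 0.6550.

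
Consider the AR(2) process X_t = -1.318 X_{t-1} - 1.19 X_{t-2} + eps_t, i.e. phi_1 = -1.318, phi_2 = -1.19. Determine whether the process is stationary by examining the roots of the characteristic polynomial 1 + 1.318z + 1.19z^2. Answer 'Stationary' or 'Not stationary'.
\text{Not stationary}

The AR(p) characteristic polynomial is P(z) = 1 + 1.318z + 1.19z^2.
Stationarity requires all roots to lie outside the unit circle, i.e. |z| > 1 for every root.
Set 1 + (1.318) z + (1.19) z^2 = 0, i.e. a z^2 + b z + c = 0 with a = 1.19, b = 1.318, c = 1.
Discriminant D = b^2 - 4ac = (1.318)^2 - 4*(1.19)*1 = 1.737124 - (4.76) = -3.022876.
D < 0, so the roots are the complex-conjugate pair z = (-b +/- i sqrt(-D)) / (2a) = -0.5538 +/- 0.7305i.
For a conjugate pair |z|^2 = z * conj(z) = (product of roots) = c/a = 1/(1.19) = 0.840336, so |z| = sqrt(0.840336) = 0.9167 for both roots.
Moduli of all roots: 0.9167, 0.9167.
All moduli strictly greater than 1? No.
Verdict: Not stationary.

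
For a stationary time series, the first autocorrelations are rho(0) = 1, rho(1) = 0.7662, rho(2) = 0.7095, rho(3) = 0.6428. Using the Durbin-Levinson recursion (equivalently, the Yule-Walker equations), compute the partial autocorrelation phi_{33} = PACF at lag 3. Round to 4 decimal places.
\phi_{33} = 0.0881

The PACF at lag k is phi_{kk}, the last component of the solution
to the Yule-Walker system G_k phi = r_k where
  (G_k)_{ij} = rho(|i - j|), (r_k)_i = rho(i), i,j = 1..k.
Equivalently, Durbin-Levinson gives phi_{kk} iteratively:
  phi_{11} = rho(1)
  phi_{kk} = [rho(k) - sum_{j=1..k-1} phi_{k-1,j} rho(k-j)]
            / [1 - sum_{j=1..k-1} phi_{k-1,j} rho(j)],
  phi_{k,j} = phi_{k-1,j} - phi_{kk} phi_{k-1,k-j},  j = 1..k-1.
Step k = 1:
  phi_11 = rho(1) = 0.7662.
Step k = 2:
  phi_22 = [rho(2) - phi_11 rho(1)] / [1 - phi_11 rho(1)] = [0.7095 - (0.7662)(0.7662)] / [1 - (0.7662)(0.7662)]
         = 0.12243756 / 0.41293756 = 0.296504.
  Update: phi_21 = phi_11 - phi_22 phi_11 = 0.7662 - (0.296504)(0.7662) = 0.539019.
Step k = 3:
  phi_33 = [rho(3) - phi_21 rho(2) - phi_22 rho(1)] / [1 - phi_21 rho(1) - phi_22 rho(2)]
    numerator   = 0.6428 - (0.539019)(0.7095) - (0.296504)(0.7662) = 0.03318496
    denominator = 1 - (0.539019)(0.7662) - (0.296504)(0.7095) = 0.37663436
  phi_33 = 0.03318496 / 0.37663436 = 0.0881.
Therefore phi_{33} = 0.0881.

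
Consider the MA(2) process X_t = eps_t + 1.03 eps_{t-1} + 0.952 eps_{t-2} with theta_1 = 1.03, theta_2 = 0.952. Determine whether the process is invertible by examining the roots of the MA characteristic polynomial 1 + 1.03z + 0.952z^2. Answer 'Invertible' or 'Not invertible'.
\text{Invertible}

The MA(q) characteristic polynomial is P(z) = 1 + 1.03z + 0.952z^2.
Invertibility requires all roots to lie outside the unit circle, i.e. |z| > 1 for every root.
Set 1 + (1.03) z + (0.952) z^2 = 0, i.e. a z^2 + b z + c = 0 with a = 0.952, b = 1.03, c = 1.
Discriminant D = b^2 - 4ac = (1.03)^2 - 4*(0.952)*1 = 1.0609 - (3.808) = -2.7471.
D < 0, so the roots are the complex-conjugate pair z = (-b +/- i sqrt(-D)) / (2a) = -0.541 +/- 0.8705i.
For a conjugate pair |z|^2 = z * conj(z) = (product of roots) = c/a = 1/(0.952) = 1.05042, so |z| = sqrt(1.05042) = 1.0249 for both roots.
Moduli of all roots: 1.0249, 1.0249.
All moduli strictly greater than 1? Yes.
Verdict: Invertible.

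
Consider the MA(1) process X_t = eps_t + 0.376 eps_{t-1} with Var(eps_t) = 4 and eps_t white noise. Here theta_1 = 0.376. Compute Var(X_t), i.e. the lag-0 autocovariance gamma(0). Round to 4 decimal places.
\gamma(0) = 4.5655

For an MA(q) process X_t = eps_t + sum_i theta_i eps_{t-i} with
Var(eps_t) = sigma^2, the variance is
  gamma(0) = sigma^2 * (1 + sum_i theta_i^2).
  sum_i theta_i^2 = (0.376)^2 = 0.141376.
  gamma(0) = 4 * (1 + 0.141376) = 4 * 1.141376 = 4.565504, which rounds to 4.5655.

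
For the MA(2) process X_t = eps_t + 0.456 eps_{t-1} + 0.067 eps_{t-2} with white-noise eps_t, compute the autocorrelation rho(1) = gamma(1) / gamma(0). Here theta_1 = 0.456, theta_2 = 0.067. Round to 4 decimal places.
\rho(1) = 0.4013

For an MA(q) process with theta_0 = 1, the autocovariance is
  gamma(k) = sigma^2 * sum_{i=0..q-k} theta_i * theta_{i+k},
and rho(k) = gamma(k) / gamma(0). Sigma^2 cancels.
  numerator   = (1)*(0.456) + (0.456)*(0.067) = 0.486552.
  denominator = (1)^2 + (0.456)^2 + (0.067)^2 = 1.212425.
  rho(1) = 0.486552 / 1.212425 = 0.4013.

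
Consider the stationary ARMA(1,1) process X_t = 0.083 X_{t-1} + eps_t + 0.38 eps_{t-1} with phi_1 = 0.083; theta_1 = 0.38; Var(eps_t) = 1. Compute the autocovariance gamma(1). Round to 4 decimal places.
\gamma(1) = 0.4809

Multiply the model equation by X_{t-k} and take expectations. With theta_0 = psi_0 = 1 and psi_j the MA(infinity) weights, this gives
  gamma(k) - sum_i phi_i gamma(k-i) = c_k,
  c_k = sigma^2 * sum_{j=k..q} theta_j psi_{j-k}   (c_k = 0 for k > q),
using gamma(-m) = gamma(m).
psi-weights needed (psi_j = theta_j + sum_i phi_i psi_{j-i}):
  psi_1 = theta_1 + phi_1 = 0.38 + (0.083) = 0.463
Right-hand sides:
  c_0 = sigma^2 (1 + theta_1 psi_1) = 1 * (1 + (0.38)(0.463)) = 1 * 1.17594 = 1.17594
  c_1 = sigma^2 theta_1 = 1 * (0.38) = 0.38
  c_2 = 0
Equations for k = 0 and k = 1 (AR order 1):
  gamma(0) = phi_1 gamma(1) + c_0
  gamma(1) = phi_1 gamma(0) + c_1
Substituting the second into the first: gamma(0) (1 - phi_1^2) = c_0 + phi_1 c_1, so
  gamma(0) = (c_0 + phi_1 c_1) / (1 - phi_1^2) = (1.17594 + (0.083)(0.38)) / (1 - (0.083)^2) = 1.20748 / 0.993111 = 1.215856.
  gamma(1) = phi_1 gamma(0) + c_1 = (0.083)(1.215856) + (0.38) = 0.480916.
Therefore gamma(1) = 0.4809 (to 4 decimal places).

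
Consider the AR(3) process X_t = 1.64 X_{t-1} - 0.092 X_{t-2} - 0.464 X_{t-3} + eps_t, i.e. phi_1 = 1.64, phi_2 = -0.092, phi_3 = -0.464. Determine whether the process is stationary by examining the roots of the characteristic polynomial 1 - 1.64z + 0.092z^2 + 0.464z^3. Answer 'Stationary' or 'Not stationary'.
\text{Not stationary}

The AR(p) characteristic polynomial is P(z) = 1 - 1.64z + 0.092z^2 + 0.464z^3.
Stationarity requires all roots to lie outside the unit circle, i.e. |z| > 1 for every root.
Degree 3: look for a simple real root z0 first, then factor out (1 - z/z0) and solve the remaining quadratic.
Testing z0 = 1.25: P(1.25) = 1 + (-1.64)(1.25) + (0.092)(1.25)^2 + (0.464)(1.25)^3
  = 1 + (-2.05) + (0.14375) + (0.90625) = 0.  So z_0 = 1.25 is a root, |z_0| = 1.25.
Divide out the factor (1 - 0.8 z) = (1 - z/z0) (since 1/z0 = 0.8):
  P(z) = (1 - 0.8 z)(1 + (-0.84) z + (-0.58) z^2)
  [check: z-coef -0.84 - (0.8) = -1.64; z^2-coef -0.58 - (0.8)(-0.84) = 0.092; z^3-coef -(0.8)(-0.58) = 0.464.]
Remaining roots from the quadratic factor 1 + (-0.84) z + (-0.58) z^2:
  Set 1 + (-0.84) z + (-0.58) z^2 = 0, i.e. a z^2 + b z + c = 0 with a = -0.58, b = -0.84, c = 1.
  Discriminant D = b^2 - 4ac = (-0.84)^2 - 4*(-0.58)*1 = 0.7056 - (-2.32) = 3.0256.
  D >= 0, so the roots are real: z = (-b +/- sqrt(D)) / (2a) = (0.84 +/- 1.739425) / (-1.16).
    z_1 = (0.84 + 1.739425) / (-1.16) = -2.2236,   |z_1| = 2.2236.
    z_2 = (0.84 - 1.739425) / (-1.16) = 0.7754,   |z_2| = 0.7754.
Moduli of all roots: 1.2500, 2.2236, 0.7754.
All moduli strictly greater than 1? No.
Verdict: Not stationary.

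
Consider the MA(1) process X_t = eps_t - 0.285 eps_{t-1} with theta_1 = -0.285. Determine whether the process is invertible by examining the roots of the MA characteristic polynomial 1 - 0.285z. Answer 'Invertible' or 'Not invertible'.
\text{Invertible}

The MA(q) characteristic polynomial is P(z) = 1 - 0.285z.
Invertibility requires all roots to lie outside the unit circle, i.e. |z| > 1 for every root.
This is linear in z: 1 + (-0.285) z = 0  =>  z = -1/(-0.285) = 3.508772,  |z| = 3.508772.
Moduli of all roots: 3.5088.
All moduli strictly greater than 1? Yes.
Verdict: Invertible.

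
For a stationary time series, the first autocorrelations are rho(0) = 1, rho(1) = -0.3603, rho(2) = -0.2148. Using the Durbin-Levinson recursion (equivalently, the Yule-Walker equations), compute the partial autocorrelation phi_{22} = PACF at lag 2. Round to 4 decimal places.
\phi_{22} = -0.3960

The PACF at lag k is phi_{kk}, the last component of the solution
to the Yule-Walker system G_k phi = r_k where
  (G_k)_{ij} = rho(|i - j|), (r_k)_i = rho(i), i,j = 1..k.
Equivalently, Durbin-Levinson gives phi_{kk} iteratively:
  phi_{11} = rho(1)
  phi_{kk} = [rho(k) - sum_{j=1..k-1} phi_{k-1,j} rho(k-j)]
            / [1 - sum_{j=1..k-1} phi_{k-1,j} rho(j)],
  phi_{k,j} = phi_{k-1,j} - phi_{kk} phi_{k-1,k-j},  j = 1..k-1.
Step k = 1:
  phi_11 = rho(1) = -0.3603.
Step k = 2:
  phi_22 = [rho(2) - phi_11 rho(1)] / [1 - phi_11 rho(1)] = [-0.2148 - (-0.3603)(-0.3603)] / [1 - (-0.3603)(-0.3603)]
         = -0.34461609 / 0.87018391 = -0.396.
Therefore phi_{22} = -0.3960.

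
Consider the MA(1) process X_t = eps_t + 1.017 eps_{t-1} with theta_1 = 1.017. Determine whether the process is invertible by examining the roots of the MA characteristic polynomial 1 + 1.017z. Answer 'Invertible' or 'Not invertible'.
\text{Not invertible}

The MA(q) characteristic polynomial is P(z) = 1 + 1.017z.
Invertibility requires all roots to lie outside the unit circle, i.e. |z| > 1 for every root.
This is linear in z: 1 + (1.017) z = 0  =>  z = -1/(1.017) = -0.983284,  |z| = 0.983284.
Moduli of all roots: 0.9833.
All moduli strictly greater than 1? No.
Verdict: Not invertible.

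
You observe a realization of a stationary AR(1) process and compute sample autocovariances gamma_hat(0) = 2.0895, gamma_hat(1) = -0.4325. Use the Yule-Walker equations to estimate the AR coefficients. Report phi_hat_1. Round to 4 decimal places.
\hat\phi_{1} = -0.2070

The Yule-Walker equations for an AR(p) process read, in matrix form,
  Gamma_p phi = r_p,   with   (Gamma_p)_{ij} = gamma(|i - j|),
                       (r_p)_i = gamma(i),   i,j = 1..p.
Substitute the sample gammas (Toeplitz matrix and right-hand side of size 1):
  Gamma_p = [[2.0895]]
  r_p     = [-0.4325]
With p = 1 this is the single equation gamma(0) phi_1 = gamma(1):
  phi_hat_1 = gamma(1) / gamma(0) = -0.4325 / 2.0895 = -0.2070.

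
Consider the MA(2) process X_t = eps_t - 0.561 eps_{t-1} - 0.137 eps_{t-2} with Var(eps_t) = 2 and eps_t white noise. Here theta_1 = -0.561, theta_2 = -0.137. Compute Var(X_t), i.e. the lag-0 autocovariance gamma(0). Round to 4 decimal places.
\gamma(0) = 2.6670

For an MA(q) process X_t = eps_t + sum_i theta_i eps_{t-i} with
Var(eps_t) = sigma^2, the variance is
  gamma(0) = sigma^2 * (1 + sum_i theta_i^2).
  sum_i theta_i^2 = (-0.561)^2 + (-0.137)^2 = 0.314721 + 0.018769 = 0.33349.
  gamma(0) = 2 * (1 + 0.33349) = 2 * 1.33349 = 2.66698, which rounds to 2.6670.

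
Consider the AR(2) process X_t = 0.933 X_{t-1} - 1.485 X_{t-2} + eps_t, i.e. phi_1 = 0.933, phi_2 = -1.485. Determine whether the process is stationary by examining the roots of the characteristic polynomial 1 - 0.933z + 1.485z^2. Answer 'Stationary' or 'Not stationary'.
\text{Not stationary}

The AR(p) characteristic polynomial is P(z) = 1 - 0.933z + 1.485z^2.
Stationarity requires all roots to lie outside the unit circle, i.e. |z| > 1 for every root.
Set 1 + (-0.933) z + (1.485) z^2 = 0, i.e. a z^2 + b z + c = 0 with a = 1.485, b = -0.933, c = 1.
Discriminant D = b^2 - 4ac = (-0.933)^2 - 4*(1.485)*1 = 0.870489 - (5.94) = -5.069511.
D < 0, so the roots are the complex-conjugate pair z = (-b +/- i sqrt(-D)) / (2a) = 0.3141 +/- 0.7581i.
For a conjugate pair |z|^2 = z * conj(z) = (product of roots) = c/a = 1/(1.485) = 0.673401, so |z| = sqrt(0.673401) = 0.8206 for both roots.
Moduli of all roots: 0.8206, 0.8206.
All moduli strictly greater than 1? No.
Verdict: Not stationary.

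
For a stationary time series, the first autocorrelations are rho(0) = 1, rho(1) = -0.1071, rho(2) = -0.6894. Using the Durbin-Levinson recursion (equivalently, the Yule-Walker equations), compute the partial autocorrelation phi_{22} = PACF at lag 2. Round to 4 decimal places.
\phi_{22} = -0.7090

The PACF at lag k is phi_{kk}, the last component of the solution
to the Yule-Walker system G_k phi = r_k where
  (G_k)_{ij} = rho(|i - j|), (r_k)_i = rho(i), i,j = 1..k.
Equivalently, Durbin-Levinson gives phi_{kk} iteratively:
  phi_{11} = rho(1)
  phi_{kk} = [rho(k) - sum_{j=1..k-1} phi_{k-1,j} rho(k-j)]
            / [1 - sum_{j=1..k-1} phi_{k-1,j} rho(j)],
  phi_{k,j} = phi_{k-1,j} - phi_{kk} phi_{k-1,k-j},  j = 1..k-1.
Step k = 1:
  phi_11 = rho(1) = -0.1071.
Step k = 2:
  phi_22 = [rho(2) - phi_11 rho(1)] / [1 - phi_11 rho(1)] = [-0.6894 - (-0.1071)(-0.1071)] / [1 - (-0.1071)(-0.1071)]
         = -0.70087041 / 0.98852959 = -0.709.
Therefore phi_{22} = -0.7090.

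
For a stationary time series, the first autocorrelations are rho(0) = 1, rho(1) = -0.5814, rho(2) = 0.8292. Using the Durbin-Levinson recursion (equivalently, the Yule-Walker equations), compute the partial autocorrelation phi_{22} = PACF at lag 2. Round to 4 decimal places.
\phi_{22} = 0.7420

The PACF at lag k is phi_{kk}, the last component of the solution
to the Yule-Walker system G_k phi = r_k where
  (G_k)_{ij} = rho(|i - j|), (r_k)_i = rho(i), i,j = 1..k.
Equivalently, Durbin-Levinson gives phi_{kk} iteratively:
  phi_{11} = rho(1)
  phi_{kk} = [rho(k) - sum_{j=1..k-1} phi_{k-1,j} rho(k-j)]
            / [1 - sum_{j=1..k-1} phi_{k-1,j} rho(j)],
  phi_{k,j} = phi_{k-1,j} - phi_{kk} phi_{k-1,k-j},  j = 1..k-1.
Step k = 1:
  phi_11 = rho(1) = -0.5814.
Step k = 2:
  phi_22 = [rho(2) - phi_11 rho(1)] / [1 - phi_11 rho(1)] = [0.8292 - (-0.5814)(-0.5814)] / [1 - (-0.5814)(-0.5814)]
         = 0.49117404 / 0.66197404 = 0.742.
Therefore phi_{22} = 0.7420.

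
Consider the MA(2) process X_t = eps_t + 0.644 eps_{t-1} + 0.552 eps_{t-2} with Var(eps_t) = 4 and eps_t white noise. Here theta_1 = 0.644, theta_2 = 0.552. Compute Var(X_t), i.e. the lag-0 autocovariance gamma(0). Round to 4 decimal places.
\gamma(0) = 6.8778

For an MA(q) process X_t = eps_t + sum_i theta_i eps_{t-i} with
Var(eps_t) = sigma^2, the variance is
  gamma(0) = sigma^2 * (1 + sum_i theta_i^2).
  sum_i theta_i^2 = (0.644)^2 + (0.552)^2 = 0.414736 + 0.304704 = 0.71944.
  gamma(0) = 4 * (1 + 0.71944) = 4 * 1.71944 = 6.87776, which rounds to 6.8778.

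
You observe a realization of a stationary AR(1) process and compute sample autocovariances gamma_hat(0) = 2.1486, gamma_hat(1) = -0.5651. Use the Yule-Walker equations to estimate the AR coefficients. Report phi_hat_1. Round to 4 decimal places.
\hat\phi_{1} = -0.2630

The Yule-Walker equations for an AR(p) process read, in matrix form,
  Gamma_p phi = r_p,   with   (Gamma_p)_{ij} = gamma(|i - j|),
                       (r_p)_i = gamma(i),   i,j = 1..p.
Substitute the sample gammas (Toeplitz matrix and right-hand side of size 1):
  Gamma_p = [[2.1486]]
  r_p     = [-0.5651]
With p = 1 this is the single equation gamma(0) phi_1 = gamma(1):
  phi_hat_1 = gamma(1) / gamma(0) = -0.5651 / 2.1486 = -0.2630.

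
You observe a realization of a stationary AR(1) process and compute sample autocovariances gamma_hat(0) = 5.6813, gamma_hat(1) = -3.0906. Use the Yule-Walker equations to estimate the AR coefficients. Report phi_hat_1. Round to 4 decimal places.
\hat\phi_{1} = -0.5440

The Yule-Walker equations for an AR(p) process read, in matrix form,
  Gamma_p phi = r_p,   with   (Gamma_p)_{ij} = gamma(|i - j|),
                       (r_p)_i = gamma(i),   i,j = 1..p.
Substitute the sample gammas (Toeplitz matrix and right-hand side of size 1):
  Gamma_p = [[5.6813]]
  r_p     = [-3.0906]
With p = 1 this is the single equation gamma(0) phi_1 = gamma(1):
  phi_hat_1 = gamma(1) / gamma(0) = -3.0906 / 5.6813 = -0.5440.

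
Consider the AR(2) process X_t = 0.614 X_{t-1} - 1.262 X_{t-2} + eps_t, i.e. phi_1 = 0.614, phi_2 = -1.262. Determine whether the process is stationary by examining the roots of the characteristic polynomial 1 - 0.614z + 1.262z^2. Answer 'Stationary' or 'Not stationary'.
\text{Not stationary}

The AR(p) characteristic polynomial is P(z) = 1 - 0.614z + 1.262z^2.
Stationarity requires all roots to lie outside the unit circle, i.e. |z| > 1 for every root.
Set 1 + (-0.614) z + (1.262) z^2 = 0, i.e. a z^2 + b z + c = 0 with a = 1.262, b = -0.614, c = 1.
Discriminant D = b^2 - 4ac = (-0.614)^2 - 4*(1.262)*1 = 0.376996 - (5.048) = -4.671004.
D < 0, so the roots are the complex-conjugate pair z = (-b +/- i sqrt(-D)) / (2a) = 0.2433 +/- 0.8563i.
For a conjugate pair |z|^2 = z * conj(z) = (product of roots) = c/a = 1/(1.262) = 0.792393, so |z| = sqrt(0.792393) = 0.8902 for both roots.
Moduli of all roots: 0.8902, 0.8902.
All moduli strictly greater than 1? No.
Verdict: Not stationary.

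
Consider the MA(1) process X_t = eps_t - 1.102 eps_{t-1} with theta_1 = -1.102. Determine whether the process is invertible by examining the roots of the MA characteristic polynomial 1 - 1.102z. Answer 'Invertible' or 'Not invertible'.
\text{Not invertible}

The MA(q) characteristic polynomial is P(z) = 1 - 1.102z.
Invertibility requires all roots to lie outside the unit circle, i.e. |z| > 1 for every root.
This is linear in z: 1 + (-1.102) z = 0  =>  z = -1/(-1.102) = 0.907441,  |z| = 0.907441.
Moduli of all roots: 0.9074.
All moduli strictly greater than 1? No.
Verdict: Not invertible.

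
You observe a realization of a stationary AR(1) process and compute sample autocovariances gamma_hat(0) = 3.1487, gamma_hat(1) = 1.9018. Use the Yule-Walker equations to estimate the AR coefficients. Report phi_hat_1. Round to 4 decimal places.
\hat\phi_{1} = 0.6040

The Yule-Walker equations for an AR(p) process read, in matrix form,
  Gamma_p phi = r_p,   with   (Gamma_p)_{ij} = gamma(|i - j|),
                       (r_p)_i = gamma(i),   i,j = 1..p.
Substitute the sample gammas (Toeplitz matrix and right-hand side of size 1):
  Gamma_p = [[3.1487]]
  r_p     = [1.9018]
With p = 1 this is the single equation gamma(0) phi_1 = gamma(1):
  phi_hat_1 = gamma(1) / gamma(0) = 1.9018 / 3.1487 = 0.6040.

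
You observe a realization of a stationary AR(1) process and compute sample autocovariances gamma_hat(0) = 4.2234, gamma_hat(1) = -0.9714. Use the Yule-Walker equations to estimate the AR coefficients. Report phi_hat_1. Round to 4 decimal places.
\hat\phi_{1} = -0.2300

The Yule-Walker equations for an AR(p) process read, in matrix form,
  Gamma_p phi = r_p,   with   (Gamma_p)_{ij} = gamma(|i - j|),
                       (r_p)_i = gamma(i),   i,j = 1..p.
Substitute the sample gammas (Toeplitz matrix and right-hand side of size 1):
  Gamma_p = [[4.2234]]
  r_p     = [-0.9714]
With p = 1 this is the single equation gamma(0) phi_1 = gamma(1):
  phi_hat_1 = gamma(1) / gamma(0) = -0.9714 / 4.2234 = -0.2300.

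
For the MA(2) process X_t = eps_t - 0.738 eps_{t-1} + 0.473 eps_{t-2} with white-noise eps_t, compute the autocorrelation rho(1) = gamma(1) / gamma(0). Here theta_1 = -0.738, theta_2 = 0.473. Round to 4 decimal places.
\rho(1) = -0.6147

For an MA(q) process with theta_0 = 1, the autocovariance is
  gamma(k) = sigma^2 * sum_{i=0..q-k} theta_i * theta_{i+k},
and rho(k) = gamma(k) / gamma(0). Sigma^2 cancels.
  numerator   = (1)*(-0.738) + (-0.738)*(0.473) = -1.087074.
  denominator = (1)^2 + (-0.738)^2 + (0.473)^2 = 1.768373.
  rho(1) = -1.087074 / 1.768373 = -0.6147.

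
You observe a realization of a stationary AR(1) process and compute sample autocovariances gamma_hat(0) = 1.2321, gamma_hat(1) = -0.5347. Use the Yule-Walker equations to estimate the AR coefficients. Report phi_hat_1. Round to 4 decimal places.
\hat\phi_{1} = -0.4340

The Yule-Walker equations for an AR(p) process read, in matrix form,
  Gamma_p phi = r_p,   with   (Gamma_p)_{ij} = gamma(|i - j|),
                       (r_p)_i = gamma(i),   i,j = 1..p.
Substitute the sample gammas (Toeplitz matrix and right-hand side of size 1):
  Gamma_p = [[1.2321]]
  r_p     = [-0.5347]
With p = 1 this is the single equation gamma(0) phi_1 = gamma(1):
  phi_hat_1 = gamma(1) / gamma(0) = -0.5347 / 1.2321 = -0.4340.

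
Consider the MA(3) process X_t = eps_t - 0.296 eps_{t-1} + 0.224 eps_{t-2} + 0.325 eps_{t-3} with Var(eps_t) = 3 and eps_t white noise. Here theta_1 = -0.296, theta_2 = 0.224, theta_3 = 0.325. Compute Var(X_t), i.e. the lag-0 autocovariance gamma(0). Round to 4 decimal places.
\gamma(0) = 3.7303

For an MA(q) process X_t = eps_t + sum_i theta_i eps_{t-i} with
Var(eps_t) = sigma^2, the variance is
  gamma(0) = sigma^2 * (1 + sum_i theta_i^2).
  sum_i theta_i^2 = (-0.296)^2 + (0.224)^2 + (0.325)^2 = 0.087616 + 0.050176 + 0.105625 = 0.243417.
  gamma(0) = 3 * (1 + 0.243417) = 3 * 1.243417 = 3.730251, which rounds to 3.7303.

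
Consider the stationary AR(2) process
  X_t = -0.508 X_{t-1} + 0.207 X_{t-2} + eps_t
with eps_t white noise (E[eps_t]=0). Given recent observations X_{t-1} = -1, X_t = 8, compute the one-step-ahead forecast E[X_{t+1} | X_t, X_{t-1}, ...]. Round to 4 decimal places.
E[X_{t+1} \mid \mathcal F_t] = -4.2710

For an AR(p) model X_t = c + sum_i phi_i X_{t-i} + eps_t, the
one-step-ahead conditional mean is
  E[X_{t+1} | X_t, ...] = c + sum_i phi_i X_{t+1-i}.
Substitute known values:
  E[X_{t+1} | ...] = (-0.508) * (8) + (0.207) * (-1)
                   = -4.2710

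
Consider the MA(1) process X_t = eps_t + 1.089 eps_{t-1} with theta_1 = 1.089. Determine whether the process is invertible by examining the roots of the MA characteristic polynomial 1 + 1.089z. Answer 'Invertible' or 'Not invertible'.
\text{Not invertible}

The MA(q) characteristic polynomial is P(z) = 1 + 1.089z.
Invertibility requires all roots to lie outside the unit circle, i.e. |z| > 1 for every root.
This is linear in z: 1 + (1.089) z = 0  =>  z = -1/(1.089) = -0.918274,  |z| = 0.918274.
Moduli of all roots: 0.9183.
All moduli strictly greater than 1? No.
Verdict: Not invertible.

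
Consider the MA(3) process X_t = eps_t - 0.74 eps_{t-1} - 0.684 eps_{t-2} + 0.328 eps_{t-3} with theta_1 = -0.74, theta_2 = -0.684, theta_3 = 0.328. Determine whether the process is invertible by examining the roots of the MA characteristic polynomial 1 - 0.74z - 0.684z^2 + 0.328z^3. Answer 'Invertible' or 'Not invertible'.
\text{Not invertible}

The MA(q) characteristic polynomial is P(z) = 1 - 0.74z - 0.684z^2 + 0.328z^3.
Invertibility requires all roots to lie outside the unit circle, i.e. |z| > 1 for every root.
Degree 3: look for a simple real root z0 first, then factor out (1 - z/z0) and solve the remaining quadratic.
Testing z0 = 2.5: P(2.5) = 1 + (-0.74)(2.5) + (-0.684)(2.5)^2 + (0.328)(2.5)^3
  = 1 + (-1.85) + (-4.275) + (5.125) = 0.  So z_0 = 2.5 is a root, |z_0| = 2.5.
Divide out the factor (1 - 0.4 z) = (1 - z/z0) (since 1/z0 = 0.4):
  P(z) = (1 - 0.4 z)(1 + (-0.34) z + (-0.82) z^2)
  [check: z-coef -0.34 - (0.4) = -0.74; z^2-coef -0.82 - (0.4)(-0.34) = -0.684; z^3-coef -(0.4)(-0.82) = 0.328.]
Remaining roots from the quadratic factor 1 + (-0.34) z + (-0.82) z^2:
  Set 1 + (-0.34) z + (-0.82) z^2 = 0, i.e. a z^2 + b z + c = 0 with a = -0.82, b = -0.34, c = 1.
  Discriminant D = b^2 - 4ac = (-0.34)^2 - 4*(-0.82)*1 = 0.1156 - (-3.28) = 3.3956.
  D >= 0, so the roots are real: z = (-b +/- sqrt(D)) / (2a) = (0.34 +/- 1.842715) / (-1.64).
    z_1 = (0.34 + 1.842715) / (-1.64) = -1.3309,   |z_1| = 1.3309.
    z_2 = (0.34 - 1.842715) / (-1.64) = 0.9163,   |z_2| = 0.9163.
Moduli of all roots: 2.5000, 1.3309, 0.9163.
All moduli strictly greater than 1? No.
Verdict: Not invertible.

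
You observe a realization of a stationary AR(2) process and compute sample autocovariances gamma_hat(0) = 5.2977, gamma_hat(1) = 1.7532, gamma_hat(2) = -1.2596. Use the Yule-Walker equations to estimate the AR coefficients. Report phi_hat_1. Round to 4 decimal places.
\hat\phi_{1} = 0.4600

The Yule-Walker equations for an AR(p) process read, in matrix form,
  Gamma_p phi = r_p,   with   (Gamma_p)_{ij} = gamma(|i - j|),
                       (r_p)_i = gamma(i),   i,j = 1..p.
Substitute the sample gammas (Toeplitz matrix and right-hand side of size 2):
  Gamma_p = [[5.2977, 1.7532], [1.7532, 5.2977]]
  r_p     = [1.7532, -1.2596]
Written out:
  5.2977 phi_1 + 1.7532 phi_2 = 1.7532
  1.7532 phi_1 + 5.2977 phi_2 = -1.2596
Solve by Cramer's rule:
  det = gamma(0)^2 - gamma(1)^2 = (5.2977)^2 - (1.7532)^2 = 28.06562529 - 3.07371024 = 24.99191505
  phi_hat_1 = [gamma(1) gamma(0) - gamma(1) gamma(2)] / det = [(1.7532)(5.2977) - (1.7532)(-1.2596)] / 24.99191505 = 11.49625836 / 24.99191505 = 0.46
  phi_hat_2 = [gamma(0) gamma(2) - gamma(1)^2] / det = [(5.2977)(-1.2596) - (1.7532)^2] / 24.99191505 = -9.74669316 / 24.99191505 = -0.39
So phi_hat = [0.4600, -0.3900].
Therefore phi_hat_1 = 0.4600.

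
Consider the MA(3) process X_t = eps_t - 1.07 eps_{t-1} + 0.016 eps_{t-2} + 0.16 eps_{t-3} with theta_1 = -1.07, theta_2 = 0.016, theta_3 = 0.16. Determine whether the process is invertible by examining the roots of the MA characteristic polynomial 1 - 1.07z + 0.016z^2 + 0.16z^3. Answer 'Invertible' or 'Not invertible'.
\text{Invertible}

The MA(q) characteristic polynomial is P(z) = 1 - 1.07z + 0.016z^2 + 0.16z^3.
Invertibility requires all roots to lie outside the unit circle, i.e. |z| > 1 for every root.
Degree 3: look for a simple real root z0 first, then factor out (1 - z/z0) and solve the remaining quadratic.
Testing z0 = 1.25: P(1.25) = 1 + (-1.07)(1.25) + (0.016)(1.25)^2 + (0.16)(1.25)^3
  = 1 + (-1.3375) + (0.025) + (0.3125) = 0.  So z_0 = 1.25 is a root, |z_0| = 1.25.
Divide out the factor (1 - 0.8 z) = (1 - z/z0) (since 1/z0 = 0.8):
  P(z) = (1 - 0.8 z)(1 + (-0.27) z + (-0.2) z^2)
  [check: z-coef -0.27 - (0.8) = -1.07; z^2-coef -0.2 - (0.8)(-0.27) = 0.016; z^3-coef -(0.8)(-0.2) = 0.16.]
Remaining roots from the quadratic factor 1 + (-0.27) z + (-0.2) z^2:
  Set 1 + (-0.27) z + (-0.2) z^2 = 0, i.e. a z^2 + b z + c = 0 with a = -0.2, b = -0.27, c = 1.
  Discriminant D = b^2 - 4ac = (-0.27)^2 - 4*(-0.2)*1 = 0.0729 - (-0.8) = 0.8729.
  D >= 0, so the roots are real: z = (-b +/- sqrt(D)) / (2a) = (0.27 +/- 0.934291) / (-0.4).
    z_1 = (0.27 + 0.934291) / (-0.4) = -3.0107,   |z_1| = 3.0107.
    z_2 = (0.27 - 0.934291) / (-0.4) = 1.6607,   |z_2| = 1.6607.
Moduli of all roots: 1.2500, 3.0107, 1.6607.
All moduli strictly greater than 1? Yes.
Verdict: Invertible.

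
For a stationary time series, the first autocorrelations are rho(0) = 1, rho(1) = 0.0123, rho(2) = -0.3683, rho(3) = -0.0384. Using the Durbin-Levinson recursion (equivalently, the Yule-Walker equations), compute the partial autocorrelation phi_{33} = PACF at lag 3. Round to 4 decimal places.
\phi_{33} = -0.0320

The PACF at lag k is phi_{kk}, the last component of the solution
to the Yule-Walker system G_k phi = r_k where
  (G_k)_{ij} = rho(|i - j|), (r_k)_i = rho(i), i,j = 1..k.
Equivalently, Durbin-Levinson gives phi_{kk} iteratively:
  phi_{11} = rho(1)
  phi_{kk} = [rho(k) - sum_{j=1..k-1} phi_{k-1,j} rho(k-j)]
            / [1 - sum_{j=1..k-1} phi_{k-1,j} rho(j)],
  phi_{k,j} = phi_{k-1,j} - phi_{kk} phi_{k-1,k-j},  j = 1..k-1.
Step k = 1:
  phi_11 = rho(1) = 0.0123.
Step k = 2:
  phi_22 = [rho(2) - phi_11 rho(1)] / [1 - phi_11 rho(1)] = [-0.3683 - (0.0123)(0.0123)] / [1 - (0.0123)(0.0123)]
         = -0.36845129 / 0.99984871 = -0.368507.
  Update: phi_21 = phi_11 - phi_22 phi_11 = 0.0123 - (-0.368507)(0.0123) = 0.016833.
Step k = 3:
  phi_33 = [rho(3) - phi_21 rho(2) - phi_22 rho(1)] / [1 - phi_21 rho(1) - phi_22 rho(2)]
    numerator   = -0.0384 - (0.016833)(-0.3683) - (-0.368507)(0.0123) = -0.0276679
    denominator = 1 - (0.016833)(0.0123) - (-0.368507)(-0.3683) = 0.86407182
  phi_33 = -0.0276679 / 0.86407182 = -0.032.
Therefore phi_{33} = -0.0320.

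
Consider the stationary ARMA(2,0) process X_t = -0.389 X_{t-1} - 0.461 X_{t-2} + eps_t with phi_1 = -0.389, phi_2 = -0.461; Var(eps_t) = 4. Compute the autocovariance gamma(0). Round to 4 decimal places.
\gamma(0) = 5.4671

Multiply the model equation by X_{t-k} and take expectations. With theta_0 = psi_0 = 1 and psi_j the MA(infinity) weights, this gives
  gamma(k) - sum_i phi_i gamma(k-i) = c_k,
  c_k = sigma^2 * sum_{j=k..q} theta_j psi_{j-k}   (c_k = 0 for k > q),
using gamma(-m) = gamma(m).
Pure AR (q = 0): c_0 = sigma^2 = 4, c_k = 0 for k >= 1.
Equations for k = 0, 1, 2 (AR order 2, c_2 = 0):
  (E0) gamma(0) = phi_1 gamma(1) + phi_2 gamma(2) + c_0
  (E1) gamma(1) = phi_1 gamma(0) + phi_2 gamma(1) + c_1
  (E2) gamma(2) = phi_1 gamma(1) + phi_2 gamma(0)
From (E1): gamma(1) = A gamma(0) + B with
  A = phi_1 / (1 - phi_2) = -0.389 / 1.461 = -0.266256,   B = c_1 / (1 - phi_2) = 0 / 1.461 = 0.
Insert (E2) into (E0): gamma(0) (1 - phi_2^2) = phi_1 (1 + phi_2) gamma(1) + c_0.
  phi_1 (1 + phi_2) = (-0.389)(0.539) = -0.209671,   1 - phi_2^2 = 0.787479.
Replace gamma(1) by A gamma(0) + B and collect gamma(0):
  gamma(0) [0.787479 - (-0.209671)(-0.266256)] = c_0 = 4
  gamma(0) * 0.731653 = 4
  gamma(0) = 4 / 0.731653 = 5.467074.
Therefore gamma(0) = 5.4671 (to 4 decimal places).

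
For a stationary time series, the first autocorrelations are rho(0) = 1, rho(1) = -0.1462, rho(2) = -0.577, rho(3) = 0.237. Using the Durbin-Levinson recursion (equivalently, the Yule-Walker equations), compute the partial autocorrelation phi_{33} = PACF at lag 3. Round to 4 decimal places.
\phi_{33} = 0.0190

The PACF at lag k is phi_{kk}, the last component of the solution
to the Yule-Walker system G_k phi = r_k where
  (G_k)_{ij} = rho(|i - j|), (r_k)_i = rho(i), i,j = 1..k.
Equivalently, Durbin-Levinson gives phi_{kk} iteratively:
  phi_{11} = rho(1)
  phi_{kk} = [rho(k) - sum_{j=1..k-1} phi_{k-1,j} rho(k-j)]
            / [1 - sum_{j=1..k-1} phi_{k-1,j} rho(j)],
  phi_{k,j} = phi_{k-1,j} - phi_{kk} phi_{k-1,k-j},  j = 1..k-1.
Step k = 1:
  phi_11 = rho(1) = -0.1462.
Step k = 2:
  phi_22 = [rho(2) - phi_11 rho(1)] / [1 - phi_11 rho(1)] = [-0.577 - (-0.1462)(-0.1462)] / [1 - (-0.1462)(-0.1462)]
         = -0.59837444 / 0.97862556 = -0.611444.
  Update: phi_21 = phi_11 - phi_22 phi_11 = -0.1462 - (-0.611444)(-0.1462) = -0.235593.
Step k = 3:
  phi_33 = [rho(3) - phi_21 rho(2) - phi_22 rho(1)] / [1 - phi_21 rho(1) - phi_22 rho(2)]
    numerator   = 0.237 - (-0.235593)(-0.577) - (-0.611444)(-0.1462) = 0.01166973
    denominator = 1 - (-0.235593)(-0.1462) - (-0.611444)(-0.577) = 0.61275327
  phi_33 = 0.01166973 / 0.61275327 = 0.019.
Therefore phi_{33} = 0.0190.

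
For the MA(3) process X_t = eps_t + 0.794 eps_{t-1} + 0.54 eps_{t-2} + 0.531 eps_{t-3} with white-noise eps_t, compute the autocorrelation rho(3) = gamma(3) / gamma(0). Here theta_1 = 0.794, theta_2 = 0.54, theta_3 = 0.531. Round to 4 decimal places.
\rho(3) = 0.2409

For an MA(q) process with theta_0 = 1, the autocovariance is
  gamma(k) = sigma^2 * sum_{i=0..q-k} theta_i * theta_{i+k},
and rho(k) = gamma(k) / gamma(0). Sigma^2 cancels.
  numerator   = (1)*(0.531) = 0.531.
  denominator = (1)^2 + (0.794)^2 + (0.54)^2 + (0.531)^2 = 2.203997.
  rho(3) = 0.531 / 2.203997 = 0.2409.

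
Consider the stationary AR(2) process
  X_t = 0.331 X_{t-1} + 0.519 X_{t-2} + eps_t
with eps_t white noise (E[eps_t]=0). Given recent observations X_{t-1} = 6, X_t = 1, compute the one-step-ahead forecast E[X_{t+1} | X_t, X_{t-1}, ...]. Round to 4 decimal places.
E[X_{t+1} \mid \mathcal F_t] = 3.4450

For an AR(p) model X_t = c + sum_i phi_i X_{t-i} + eps_t, the
one-step-ahead conditional mean is
  E[X_{t+1} | X_t, ...] = c + sum_i phi_i X_{t+1-i}.
Substitute known values:
  E[X_{t+1} | ...] = (0.331) * (1) + (0.519) * (6)
                   = 3.4450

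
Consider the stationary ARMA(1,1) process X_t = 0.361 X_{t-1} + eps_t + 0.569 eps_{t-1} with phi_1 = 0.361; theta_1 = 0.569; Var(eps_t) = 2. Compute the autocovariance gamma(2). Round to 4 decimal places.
\gamma(2) = 0.9307

Multiply the model equation by X_{t-k} and take expectations. With theta_0 = psi_0 = 1 and psi_j the MA(infinity) weights, this gives
  gamma(k) - sum_i phi_i gamma(k-i) = c_k,
  c_k = sigma^2 * sum_{j=k..q} theta_j psi_{j-k}   (c_k = 0 for k > q),
using gamma(-m) = gamma(m).
psi-weights needed (psi_j = theta_j + sum_i phi_i psi_{j-i}):
  psi_1 = theta_1 + phi_1 = 0.569 + (0.361) = 0.93
Right-hand sides:
  c_0 = sigma^2 (1 + theta_1 psi_1) = 2 * (1 + (0.569)(0.93)) = 2 * 1.52917 = 3.05834
  c_1 = sigma^2 theta_1 = 2 * (0.569) = 1.138
  c_2 = 0
Equations for k = 0 and k = 1 (AR order 1):
  gamma(0) = phi_1 gamma(1) + c_0
  gamma(1) = phi_1 gamma(0) + c_1
Substituting the second into the first: gamma(0) (1 - phi_1^2) = c_0 + phi_1 c_1, so
  gamma(0) = (c_0 + phi_1 c_1) / (1 - phi_1^2) = (3.05834 + (0.361)(1.138)) / (1 - (0.361)^2) = 3.469158 / 0.869679 = 3.98901.
  gamma(1) = phi_1 gamma(0) + c_1 = (0.361)(3.98901) + (1.138) = 2.578033.
For k = 2 (> q): gamma(2) = phi_1 gamma(1) = (0.361)(2.578033) = 0.93067.
Therefore gamma(2) = 0.9307 (to 4 decimal places).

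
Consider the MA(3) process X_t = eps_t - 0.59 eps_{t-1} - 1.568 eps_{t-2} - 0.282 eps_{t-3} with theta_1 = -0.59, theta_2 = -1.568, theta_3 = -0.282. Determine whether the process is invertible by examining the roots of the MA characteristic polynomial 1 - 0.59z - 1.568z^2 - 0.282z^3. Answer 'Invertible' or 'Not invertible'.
\text{Not invertible}

The MA(q) characteristic polynomial is P(z) = 1 - 0.59z - 1.568z^2 - 0.282z^3.
Invertibility requires all roots to lie outside the unit circle, i.e. |z| > 1 for every root.
Degree 3: look for a simple real root z0 first, then factor out (1 - z/z0) and solve the remaining quadratic.
Testing z0 = -5: P(-5) = 1 + (-0.59)(-5) + (-1.568)(-5)^2 + (-0.282)(-5)^3
  = 1 + (2.95) + (-39.2) + (35.25) = 0.  So z_0 = -5 is a root, |z_0| = 5.
Divide out the factor (1 + 0.2 z) = (1 - z/z0) (since 1/z0 = -0.2):
  P(z) = (1 + 0.2 z)(1 + (-0.79) z + (-1.41) z^2)
  [check: z-coef -0.79 - (-0.2) = -0.59; z^2-coef -1.41 - (-0.2)(-0.79) = -1.568; z^3-coef -(-0.2)(-1.41) = -0.282.]
Remaining roots from the quadratic factor 1 + (-0.79) z + (-1.41) z^2:
  Set 1 + (-0.79) z + (-1.41) z^2 = 0, i.e. a z^2 + b z + c = 0 with a = -1.41, b = -0.79, c = 1.
  Discriminant D = b^2 - 4ac = (-0.79)^2 - 4*(-1.41)*1 = 0.6241 - (-5.64) = 6.2641.
  D >= 0, so the roots are real: z = (-b +/- sqrt(D)) / (2a) = (0.79 +/- 2.502818) / (-2.82).
    z_1 = (0.79 + 2.502818) / (-2.82) = -1.1677,   |z_1| = 1.1677.
    z_2 = (0.79 - 2.502818) / (-2.82) = 0.6074,   |z_2| = 0.6074.
Moduli of all roots: 5.0000, 1.1677, 0.6074.
All moduli strictly greater than 1? No.
Verdict: Not invertible.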